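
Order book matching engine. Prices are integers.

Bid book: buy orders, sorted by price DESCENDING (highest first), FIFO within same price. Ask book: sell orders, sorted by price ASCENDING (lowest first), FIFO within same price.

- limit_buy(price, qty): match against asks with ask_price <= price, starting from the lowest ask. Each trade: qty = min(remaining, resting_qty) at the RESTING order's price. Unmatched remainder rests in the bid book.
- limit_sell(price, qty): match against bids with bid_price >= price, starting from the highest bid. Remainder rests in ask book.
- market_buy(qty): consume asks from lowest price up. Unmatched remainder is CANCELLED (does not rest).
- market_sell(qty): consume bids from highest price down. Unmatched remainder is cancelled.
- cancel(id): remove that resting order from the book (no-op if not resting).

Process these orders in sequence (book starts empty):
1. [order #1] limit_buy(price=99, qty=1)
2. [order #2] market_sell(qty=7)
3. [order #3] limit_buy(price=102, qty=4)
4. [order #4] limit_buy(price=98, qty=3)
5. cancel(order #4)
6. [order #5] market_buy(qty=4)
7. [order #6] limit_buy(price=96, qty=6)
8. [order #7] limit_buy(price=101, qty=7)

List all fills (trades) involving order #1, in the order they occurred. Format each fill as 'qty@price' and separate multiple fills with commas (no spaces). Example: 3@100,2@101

Answer: 1@99

Derivation:
After op 1 [order #1] limit_buy(price=99, qty=1): fills=none; bids=[#1:1@99] asks=[-]
After op 2 [order #2] market_sell(qty=7): fills=#1x#2:1@99; bids=[-] asks=[-]
After op 3 [order #3] limit_buy(price=102, qty=4): fills=none; bids=[#3:4@102] asks=[-]
After op 4 [order #4] limit_buy(price=98, qty=3): fills=none; bids=[#3:4@102 #4:3@98] asks=[-]
After op 5 cancel(order #4): fills=none; bids=[#3:4@102] asks=[-]
After op 6 [order #5] market_buy(qty=4): fills=none; bids=[#3:4@102] asks=[-]
After op 7 [order #6] limit_buy(price=96, qty=6): fills=none; bids=[#3:4@102 #6:6@96] asks=[-]
After op 8 [order #7] limit_buy(price=101, qty=7): fills=none; bids=[#3:4@102 #7:7@101 #6:6@96] asks=[-]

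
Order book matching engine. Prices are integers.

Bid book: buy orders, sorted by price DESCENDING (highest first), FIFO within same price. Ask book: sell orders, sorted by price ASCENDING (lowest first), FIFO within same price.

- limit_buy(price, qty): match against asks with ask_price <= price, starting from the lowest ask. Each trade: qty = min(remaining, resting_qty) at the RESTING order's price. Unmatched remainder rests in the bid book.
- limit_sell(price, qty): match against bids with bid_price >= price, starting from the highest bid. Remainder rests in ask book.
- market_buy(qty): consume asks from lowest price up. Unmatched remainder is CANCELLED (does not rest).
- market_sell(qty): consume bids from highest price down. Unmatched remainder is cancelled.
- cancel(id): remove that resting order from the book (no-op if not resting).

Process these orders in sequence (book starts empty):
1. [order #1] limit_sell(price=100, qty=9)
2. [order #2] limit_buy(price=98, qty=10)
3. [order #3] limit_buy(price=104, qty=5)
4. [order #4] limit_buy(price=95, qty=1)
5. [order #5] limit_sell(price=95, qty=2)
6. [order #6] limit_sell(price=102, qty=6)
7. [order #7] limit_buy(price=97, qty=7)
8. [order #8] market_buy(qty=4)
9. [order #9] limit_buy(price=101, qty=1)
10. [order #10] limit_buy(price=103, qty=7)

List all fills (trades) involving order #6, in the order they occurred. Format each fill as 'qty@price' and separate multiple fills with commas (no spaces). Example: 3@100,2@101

Answer: 6@102

Derivation:
After op 1 [order #1] limit_sell(price=100, qty=9): fills=none; bids=[-] asks=[#1:9@100]
After op 2 [order #2] limit_buy(price=98, qty=10): fills=none; bids=[#2:10@98] asks=[#1:9@100]
After op 3 [order #3] limit_buy(price=104, qty=5): fills=#3x#1:5@100; bids=[#2:10@98] asks=[#1:4@100]
After op 4 [order #4] limit_buy(price=95, qty=1): fills=none; bids=[#2:10@98 #4:1@95] asks=[#1:4@100]
After op 5 [order #5] limit_sell(price=95, qty=2): fills=#2x#5:2@98; bids=[#2:8@98 #4:1@95] asks=[#1:4@100]
After op 6 [order #6] limit_sell(price=102, qty=6): fills=none; bids=[#2:8@98 #4:1@95] asks=[#1:4@100 #6:6@102]
After op 7 [order #7] limit_buy(price=97, qty=7): fills=none; bids=[#2:8@98 #7:7@97 #4:1@95] asks=[#1:4@100 #6:6@102]
After op 8 [order #8] market_buy(qty=4): fills=#8x#1:4@100; bids=[#2:8@98 #7:7@97 #4:1@95] asks=[#6:6@102]
After op 9 [order #9] limit_buy(price=101, qty=1): fills=none; bids=[#9:1@101 #2:8@98 #7:7@97 #4:1@95] asks=[#6:6@102]
After op 10 [order #10] limit_buy(price=103, qty=7): fills=#10x#6:6@102; bids=[#10:1@103 #9:1@101 #2:8@98 #7:7@97 #4:1@95] asks=[-]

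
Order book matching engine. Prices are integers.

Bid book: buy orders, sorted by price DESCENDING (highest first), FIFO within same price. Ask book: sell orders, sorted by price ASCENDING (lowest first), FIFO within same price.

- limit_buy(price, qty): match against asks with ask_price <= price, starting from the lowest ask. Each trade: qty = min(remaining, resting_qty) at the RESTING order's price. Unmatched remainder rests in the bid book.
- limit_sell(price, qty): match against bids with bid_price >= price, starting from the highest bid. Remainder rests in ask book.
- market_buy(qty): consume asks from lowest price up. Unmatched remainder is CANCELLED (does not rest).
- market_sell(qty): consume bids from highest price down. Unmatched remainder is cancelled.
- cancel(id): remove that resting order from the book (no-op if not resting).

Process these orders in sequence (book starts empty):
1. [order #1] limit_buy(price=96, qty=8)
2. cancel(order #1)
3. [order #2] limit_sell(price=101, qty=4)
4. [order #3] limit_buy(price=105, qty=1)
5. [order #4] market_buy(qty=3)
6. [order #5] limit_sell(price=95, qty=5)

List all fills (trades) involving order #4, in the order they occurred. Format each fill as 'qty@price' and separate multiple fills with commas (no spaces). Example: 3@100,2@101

Answer: 3@101

Derivation:
After op 1 [order #1] limit_buy(price=96, qty=8): fills=none; bids=[#1:8@96] asks=[-]
After op 2 cancel(order #1): fills=none; bids=[-] asks=[-]
After op 3 [order #2] limit_sell(price=101, qty=4): fills=none; bids=[-] asks=[#2:4@101]
After op 4 [order #3] limit_buy(price=105, qty=1): fills=#3x#2:1@101; bids=[-] asks=[#2:3@101]
After op 5 [order #4] market_buy(qty=3): fills=#4x#2:3@101; bids=[-] asks=[-]
After op 6 [order #5] limit_sell(price=95, qty=5): fills=none; bids=[-] asks=[#5:5@95]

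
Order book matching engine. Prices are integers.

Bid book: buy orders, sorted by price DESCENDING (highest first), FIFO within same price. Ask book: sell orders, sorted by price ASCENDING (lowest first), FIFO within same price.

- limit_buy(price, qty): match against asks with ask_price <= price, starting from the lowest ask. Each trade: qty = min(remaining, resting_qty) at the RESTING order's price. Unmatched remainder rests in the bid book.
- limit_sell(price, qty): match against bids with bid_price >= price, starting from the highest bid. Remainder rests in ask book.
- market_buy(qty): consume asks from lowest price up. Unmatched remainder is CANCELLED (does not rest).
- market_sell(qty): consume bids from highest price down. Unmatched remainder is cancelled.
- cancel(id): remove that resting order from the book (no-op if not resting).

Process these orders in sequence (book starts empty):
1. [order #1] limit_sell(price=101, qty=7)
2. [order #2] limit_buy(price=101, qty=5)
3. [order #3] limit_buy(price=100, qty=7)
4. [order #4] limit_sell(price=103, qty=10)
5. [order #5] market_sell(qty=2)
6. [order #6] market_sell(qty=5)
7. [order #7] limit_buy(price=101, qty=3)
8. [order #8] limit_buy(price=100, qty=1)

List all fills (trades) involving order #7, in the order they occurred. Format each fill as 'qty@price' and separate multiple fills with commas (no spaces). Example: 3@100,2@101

After op 1 [order #1] limit_sell(price=101, qty=7): fills=none; bids=[-] asks=[#1:7@101]
After op 2 [order #2] limit_buy(price=101, qty=5): fills=#2x#1:5@101; bids=[-] asks=[#1:2@101]
After op 3 [order #3] limit_buy(price=100, qty=7): fills=none; bids=[#3:7@100] asks=[#1:2@101]
After op 4 [order #4] limit_sell(price=103, qty=10): fills=none; bids=[#3:7@100] asks=[#1:2@101 #4:10@103]
After op 5 [order #5] market_sell(qty=2): fills=#3x#5:2@100; bids=[#3:5@100] asks=[#1:2@101 #4:10@103]
After op 6 [order #6] market_sell(qty=5): fills=#3x#6:5@100; bids=[-] asks=[#1:2@101 #4:10@103]
After op 7 [order #7] limit_buy(price=101, qty=3): fills=#7x#1:2@101; bids=[#7:1@101] asks=[#4:10@103]
After op 8 [order #8] limit_buy(price=100, qty=1): fills=none; bids=[#7:1@101 #8:1@100] asks=[#4:10@103]

Answer: 2@101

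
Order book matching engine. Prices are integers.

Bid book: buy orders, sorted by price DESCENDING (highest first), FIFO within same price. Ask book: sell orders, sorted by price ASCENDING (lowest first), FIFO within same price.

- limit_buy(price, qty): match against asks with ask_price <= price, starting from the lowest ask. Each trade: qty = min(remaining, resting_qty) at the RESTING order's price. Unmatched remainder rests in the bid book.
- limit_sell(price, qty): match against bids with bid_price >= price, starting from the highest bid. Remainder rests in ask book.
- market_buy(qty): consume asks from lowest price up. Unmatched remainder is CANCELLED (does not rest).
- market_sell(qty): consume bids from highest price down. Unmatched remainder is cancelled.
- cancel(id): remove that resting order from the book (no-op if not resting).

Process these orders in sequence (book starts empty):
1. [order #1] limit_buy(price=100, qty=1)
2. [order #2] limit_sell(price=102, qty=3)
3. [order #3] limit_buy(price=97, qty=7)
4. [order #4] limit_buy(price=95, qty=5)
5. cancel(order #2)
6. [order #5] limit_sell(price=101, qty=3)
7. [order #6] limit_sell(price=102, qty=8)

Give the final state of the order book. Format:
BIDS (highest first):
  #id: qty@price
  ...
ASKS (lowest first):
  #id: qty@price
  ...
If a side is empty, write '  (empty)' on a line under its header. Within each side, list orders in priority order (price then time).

Answer: BIDS (highest first):
  #1: 1@100
  #3: 7@97
  #4: 5@95
ASKS (lowest first):
  #5: 3@101
  #6: 8@102

Derivation:
After op 1 [order #1] limit_buy(price=100, qty=1): fills=none; bids=[#1:1@100] asks=[-]
After op 2 [order #2] limit_sell(price=102, qty=3): fills=none; bids=[#1:1@100] asks=[#2:3@102]
After op 3 [order #3] limit_buy(price=97, qty=7): fills=none; bids=[#1:1@100 #3:7@97] asks=[#2:3@102]
After op 4 [order #4] limit_buy(price=95, qty=5): fills=none; bids=[#1:1@100 #3:7@97 #4:5@95] asks=[#2:3@102]
After op 5 cancel(order #2): fills=none; bids=[#1:1@100 #3:7@97 #4:5@95] asks=[-]
After op 6 [order #5] limit_sell(price=101, qty=3): fills=none; bids=[#1:1@100 #3:7@97 #4:5@95] asks=[#5:3@101]
After op 7 [order #6] limit_sell(price=102, qty=8): fills=none; bids=[#1:1@100 #3:7@97 #4:5@95] asks=[#5:3@101 #6:8@102]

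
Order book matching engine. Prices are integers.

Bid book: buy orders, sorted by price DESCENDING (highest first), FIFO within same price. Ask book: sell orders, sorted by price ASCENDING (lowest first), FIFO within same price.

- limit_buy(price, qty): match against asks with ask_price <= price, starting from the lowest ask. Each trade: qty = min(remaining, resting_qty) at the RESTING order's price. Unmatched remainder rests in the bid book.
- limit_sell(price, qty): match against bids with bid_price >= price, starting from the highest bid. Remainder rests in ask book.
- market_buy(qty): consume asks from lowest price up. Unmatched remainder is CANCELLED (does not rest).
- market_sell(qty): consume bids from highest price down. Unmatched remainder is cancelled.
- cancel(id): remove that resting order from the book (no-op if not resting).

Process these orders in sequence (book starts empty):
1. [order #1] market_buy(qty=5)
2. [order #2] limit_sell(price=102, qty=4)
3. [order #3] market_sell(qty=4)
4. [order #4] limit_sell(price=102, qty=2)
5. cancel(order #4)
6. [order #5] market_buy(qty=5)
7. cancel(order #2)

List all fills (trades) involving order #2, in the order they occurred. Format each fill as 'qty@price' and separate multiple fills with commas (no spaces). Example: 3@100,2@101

Answer: 4@102

Derivation:
After op 1 [order #1] market_buy(qty=5): fills=none; bids=[-] asks=[-]
After op 2 [order #2] limit_sell(price=102, qty=4): fills=none; bids=[-] asks=[#2:4@102]
After op 3 [order #3] market_sell(qty=4): fills=none; bids=[-] asks=[#2:4@102]
After op 4 [order #4] limit_sell(price=102, qty=2): fills=none; bids=[-] asks=[#2:4@102 #4:2@102]
After op 5 cancel(order #4): fills=none; bids=[-] asks=[#2:4@102]
After op 6 [order #5] market_buy(qty=5): fills=#5x#2:4@102; bids=[-] asks=[-]
After op 7 cancel(order #2): fills=none; bids=[-] asks=[-]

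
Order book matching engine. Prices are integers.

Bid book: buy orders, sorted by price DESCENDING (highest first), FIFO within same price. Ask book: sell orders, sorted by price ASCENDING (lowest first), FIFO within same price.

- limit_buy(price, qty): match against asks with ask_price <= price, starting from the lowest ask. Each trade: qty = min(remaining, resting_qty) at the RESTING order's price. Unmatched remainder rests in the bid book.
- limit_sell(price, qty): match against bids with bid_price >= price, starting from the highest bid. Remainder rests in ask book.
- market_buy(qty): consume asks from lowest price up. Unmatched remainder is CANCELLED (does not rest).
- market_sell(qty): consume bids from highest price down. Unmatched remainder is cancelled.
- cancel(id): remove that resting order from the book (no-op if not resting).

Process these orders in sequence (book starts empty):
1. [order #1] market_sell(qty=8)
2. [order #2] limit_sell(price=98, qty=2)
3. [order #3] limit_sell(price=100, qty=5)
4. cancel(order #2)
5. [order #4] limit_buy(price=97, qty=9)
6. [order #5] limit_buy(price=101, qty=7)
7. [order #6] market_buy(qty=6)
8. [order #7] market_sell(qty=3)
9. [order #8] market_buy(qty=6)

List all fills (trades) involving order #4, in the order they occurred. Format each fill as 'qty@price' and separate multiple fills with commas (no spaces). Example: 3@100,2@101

Answer: 1@97

Derivation:
After op 1 [order #1] market_sell(qty=8): fills=none; bids=[-] asks=[-]
After op 2 [order #2] limit_sell(price=98, qty=2): fills=none; bids=[-] asks=[#2:2@98]
After op 3 [order #3] limit_sell(price=100, qty=5): fills=none; bids=[-] asks=[#2:2@98 #3:5@100]
After op 4 cancel(order #2): fills=none; bids=[-] asks=[#3:5@100]
After op 5 [order #4] limit_buy(price=97, qty=9): fills=none; bids=[#4:9@97] asks=[#3:5@100]
After op 6 [order #5] limit_buy(price=101, qty=7): fills=#5x#3:5@100; bids=[#5:2@101 #4:9@97] asks=[-]
After op 7 [order #6] market_buy(qty=6): fills=none; bids=[#5:2@101 #4:9@97] asks=[-]
After op 8 [order #7] market_sell(qty=3): fills=#5x#7:2@101 #4x#7:1@97; bids=[#4:8@97] asks=[-]
After op 9 [order #8] market_buy(qty=6): fills=none; bids=[#4:8@97] asks=[-]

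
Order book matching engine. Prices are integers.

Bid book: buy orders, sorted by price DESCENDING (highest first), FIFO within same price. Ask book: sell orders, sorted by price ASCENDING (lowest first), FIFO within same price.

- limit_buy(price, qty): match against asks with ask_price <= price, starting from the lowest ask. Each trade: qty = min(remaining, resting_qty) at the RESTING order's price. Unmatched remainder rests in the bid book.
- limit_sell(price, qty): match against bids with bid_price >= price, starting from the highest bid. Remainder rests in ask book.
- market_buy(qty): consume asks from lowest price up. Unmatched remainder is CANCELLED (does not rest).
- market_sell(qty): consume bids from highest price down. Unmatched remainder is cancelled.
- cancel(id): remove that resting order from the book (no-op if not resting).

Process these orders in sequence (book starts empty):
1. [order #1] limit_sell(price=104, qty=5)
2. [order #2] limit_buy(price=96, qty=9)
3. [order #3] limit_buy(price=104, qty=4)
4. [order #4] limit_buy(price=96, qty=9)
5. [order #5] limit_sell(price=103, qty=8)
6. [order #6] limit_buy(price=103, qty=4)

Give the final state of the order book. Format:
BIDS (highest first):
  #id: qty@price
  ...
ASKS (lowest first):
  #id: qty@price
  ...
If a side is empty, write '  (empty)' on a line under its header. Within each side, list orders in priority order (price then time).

Answer: BIDS (highest first):
  #2: 9@96
  #4: 9@96
ASKS (lowest first):
  #5: 4@103
  #1: 1@104

Derivation:
After op 1 [order #1] limit_sell(price=104, qty=5): fills=none; bids=[-] asks=[#1:5@104]
After op 2 [order #2] limit_buy(price=96, qty=9): fills=none; bids=[#2:9@96] asks=[#1:5@104]
After op 3 [order #3] limit_buy(price=104, qty=4): fills=#3x#1:4@104; bids=[#2:9@96] asks=[#1:1@104]
After op 4 [order #4] limit_buy(price=96, qty=9): fills=none; bids=[#2:9@96 #4:9@96] asks=[#1:1@104]
After op 5 [order #5] limit_sell(price=103, qty=8): fills=none; bids=[#2:9@96 #4:9@96] asks=[#5:8@103 #1:1@104]
After op 6 [order #6] limit_buy(price=103, qty=4): fills=#6x#5:4@103; bids=[#2:9@96 #4:9@96] asks=[#5:4@103 #1:1@104]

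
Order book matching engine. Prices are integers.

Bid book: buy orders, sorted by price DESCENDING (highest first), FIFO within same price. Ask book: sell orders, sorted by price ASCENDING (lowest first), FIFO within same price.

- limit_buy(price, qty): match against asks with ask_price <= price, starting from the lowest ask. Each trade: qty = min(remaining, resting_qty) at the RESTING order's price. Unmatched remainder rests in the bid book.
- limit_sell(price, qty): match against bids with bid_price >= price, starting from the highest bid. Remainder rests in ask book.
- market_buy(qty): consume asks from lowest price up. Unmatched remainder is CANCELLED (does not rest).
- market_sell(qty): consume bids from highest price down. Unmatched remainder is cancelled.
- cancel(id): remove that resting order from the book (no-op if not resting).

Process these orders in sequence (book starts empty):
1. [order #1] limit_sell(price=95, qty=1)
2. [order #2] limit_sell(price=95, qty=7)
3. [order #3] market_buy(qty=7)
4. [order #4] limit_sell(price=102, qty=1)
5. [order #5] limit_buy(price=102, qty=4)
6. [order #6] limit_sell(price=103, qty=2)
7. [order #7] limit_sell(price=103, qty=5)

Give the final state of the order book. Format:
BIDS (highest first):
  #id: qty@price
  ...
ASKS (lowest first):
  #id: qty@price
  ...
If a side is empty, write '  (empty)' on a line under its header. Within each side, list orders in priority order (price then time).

Answer: BIDS (highest first):
  #5: 2@102
ASKS (lowest first):
  #6: 2@103
  #7: 5@103

Derivation:
After op 1 [order #1] limit_sell(price=95, qty=1): fills=none; bids=[-] asks=[#1:1@95]
After op 2 [order #2] limit_sell(price=95, qty=7): fills=none; bids=[-] asks=[#1:1@95 #2:7@95]
After op 3 [order #3] market_buy(qty=7): fills=#3x#1:1@95 #3x#2:6@95; bids=[-] asks=[#2:1@95]
After op 4 [order #4] limit_sell(price=102, qty=1): fills=none; bids=[-] asks=[#2:1@95 #4:1@102]
After op 5 [order #5] limit_buy(price=102, qty=4): fills=#5x#2:1@95 #5x#4:1@102; bids=[#5:2@102] asks=[-]
After op 6 [order #6] limit_sell(price=103, qty=2): fills=none; bids=[#5:2@102] asks=[#6:2@103]
After op 7 [order #7] limit_sell(price=103, qty=5): fills=none; bids=[#5:2@102] asks=[#6:2@103 #7:5@103]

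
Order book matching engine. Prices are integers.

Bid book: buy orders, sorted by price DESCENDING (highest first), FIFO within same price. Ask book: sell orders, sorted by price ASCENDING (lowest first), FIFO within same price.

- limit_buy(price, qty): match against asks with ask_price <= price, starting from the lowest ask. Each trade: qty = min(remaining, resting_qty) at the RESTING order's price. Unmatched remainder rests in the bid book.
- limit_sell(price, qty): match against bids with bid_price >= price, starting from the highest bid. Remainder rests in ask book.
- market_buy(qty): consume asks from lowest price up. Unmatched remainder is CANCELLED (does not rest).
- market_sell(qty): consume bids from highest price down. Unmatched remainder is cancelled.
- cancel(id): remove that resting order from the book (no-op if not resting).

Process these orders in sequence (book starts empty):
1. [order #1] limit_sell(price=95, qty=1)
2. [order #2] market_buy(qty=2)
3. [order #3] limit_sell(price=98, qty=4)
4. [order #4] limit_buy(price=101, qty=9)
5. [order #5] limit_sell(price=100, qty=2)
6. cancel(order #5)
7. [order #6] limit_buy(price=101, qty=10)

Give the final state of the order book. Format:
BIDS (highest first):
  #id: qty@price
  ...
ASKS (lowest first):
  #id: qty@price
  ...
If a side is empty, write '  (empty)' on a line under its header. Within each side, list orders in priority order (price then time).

After op 1 [order #1] limit_sell(price=95, qty=1): fills=none; bids=[-] asks=[#1:1@95]
After op 2 [order #2] market_buy(qty=2): fills=#2x#1:1@95; bids=[-] asks=[-]
After op 3 [order #3] limit_sell(price=98, qty=4): fills=none; bids=[-] asks=[#3:4@98]
After op 4 [order #4] limit_buy(price=101, qty=9): fills=#4x#3:4@98; bids=[#4:5@101] asks=[-]
After op 5 [order #5] limit_sell(price=100, qty=2): fills=#4x#5:2@101; bids=[#4:3@101] asks=[-]
After op 6 cancel(order #5): fills=none; bids=[#4:3@101] asks=[-]
After op 7 [order #6] limit_buy(price=101, qty=10): fills=none; bids=[#4:3@101 #6:10@101] asks=[-]

Answer: BIDS (highest first):
  #4: 3@101
  #6: 10@101
ASKS (lowest first):
  (empty)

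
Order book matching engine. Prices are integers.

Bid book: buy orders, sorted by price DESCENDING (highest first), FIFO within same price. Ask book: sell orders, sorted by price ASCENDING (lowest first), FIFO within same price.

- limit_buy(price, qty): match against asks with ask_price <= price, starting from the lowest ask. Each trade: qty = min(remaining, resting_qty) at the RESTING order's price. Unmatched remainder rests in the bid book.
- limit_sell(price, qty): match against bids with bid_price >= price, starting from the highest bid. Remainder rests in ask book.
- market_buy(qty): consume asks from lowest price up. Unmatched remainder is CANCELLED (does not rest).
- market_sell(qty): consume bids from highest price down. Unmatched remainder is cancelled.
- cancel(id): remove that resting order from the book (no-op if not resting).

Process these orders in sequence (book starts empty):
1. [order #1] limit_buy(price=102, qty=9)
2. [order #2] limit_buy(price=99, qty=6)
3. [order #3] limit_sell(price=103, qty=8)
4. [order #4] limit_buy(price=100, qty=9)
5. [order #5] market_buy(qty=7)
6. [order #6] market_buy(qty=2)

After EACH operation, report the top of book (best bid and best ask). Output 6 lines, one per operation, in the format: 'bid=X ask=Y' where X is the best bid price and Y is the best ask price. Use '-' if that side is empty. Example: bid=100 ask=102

After op 1 [order #1] limit_buy(price=102, qty=9): fills=none; bids=[#1:9@102] asks=[-]
After op 2 [order #2] limit_buy(price=99, qty=6): fills=none; bids=[#1:9@102 #2:6@99] asks=[-]
After op 3 [order #3] limit_sell(price=103, qty=8): fills=none; bids=[#1:9@102 #2:6@99] asks=[#3:8@103]
After op 4 [order #4] limit_buy(price=100, qty=9): fills=none; bids=[#1:9@102 #4:9@100 #2:6@99] asks=[#3:8@103]
After op 5 [order #5] market_buy(qty=7): fills=#5x#3:7@103; bids=[#1:9@102 #4:9@100 #2:6@99] asks=[#3:1@103]
After op 6 [order #6] market_buy(qty=2): fills=#6x#3:1@103; bids=[#1:9@102 #4:9@100 #2:6@99] asks=[-]

Answer: bid=102 ask=-
bid=102 ask=-
bid=102 ask=103
bid=102 ask=103
bid=102 ask=103
bid=102 ask=-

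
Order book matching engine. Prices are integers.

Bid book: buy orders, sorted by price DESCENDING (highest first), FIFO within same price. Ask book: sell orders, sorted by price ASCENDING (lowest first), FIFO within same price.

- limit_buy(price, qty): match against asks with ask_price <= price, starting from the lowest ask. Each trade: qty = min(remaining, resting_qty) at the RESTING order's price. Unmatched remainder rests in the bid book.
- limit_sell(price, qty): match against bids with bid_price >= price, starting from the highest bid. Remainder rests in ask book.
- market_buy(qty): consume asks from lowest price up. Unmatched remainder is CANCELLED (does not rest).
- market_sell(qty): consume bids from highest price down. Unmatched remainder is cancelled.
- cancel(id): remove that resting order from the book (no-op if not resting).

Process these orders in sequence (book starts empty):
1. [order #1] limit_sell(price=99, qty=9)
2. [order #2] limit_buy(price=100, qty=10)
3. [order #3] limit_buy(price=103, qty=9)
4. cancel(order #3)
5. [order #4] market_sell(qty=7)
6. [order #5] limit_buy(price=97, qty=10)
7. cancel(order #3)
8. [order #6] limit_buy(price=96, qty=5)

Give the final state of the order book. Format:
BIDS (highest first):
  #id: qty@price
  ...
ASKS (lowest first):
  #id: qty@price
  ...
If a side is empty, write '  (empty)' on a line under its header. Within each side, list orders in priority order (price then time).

Answer: BIDS (highest first):
  #5: 10@97
  #6: 5@96
ASKS (lowest first):
  (empty)

Derivation:
After op 1 [order #1] limit_sell(price=99, qty=9): fills=none; bids=[-] asks=[#1:9@99]
After op 2 [order #2] limit_buy(price=100, qty=10): fills=#2x#1:9@99; bids=[#2:1@100] asks=[-]
After op 3 [order #3] limit_buy(price=103, qty=9): fills=none; bids=[#3:9@103 #2:1@100] asks=[-]
After op 4 cancel(order #3): fills=none; bids=[#2:1@100] asks=[-]
After op 5 [order #4] market_sell(qty=7): fills=#2x#4:1@100; bids=[-] asks=[-]
After op 6 [order #5] limit_buy(price=97, qty=10): fills=none; bids=[#5:10@97] asks=[-]
After op 7 cancel(order #3): fills=none; bids=[#5:10@97] asks=[-]
After op 8 [order #6] limit_buy(price=96, qty=5): fills=none; bids=[#5:10@97 #6:5@96] asks=[-]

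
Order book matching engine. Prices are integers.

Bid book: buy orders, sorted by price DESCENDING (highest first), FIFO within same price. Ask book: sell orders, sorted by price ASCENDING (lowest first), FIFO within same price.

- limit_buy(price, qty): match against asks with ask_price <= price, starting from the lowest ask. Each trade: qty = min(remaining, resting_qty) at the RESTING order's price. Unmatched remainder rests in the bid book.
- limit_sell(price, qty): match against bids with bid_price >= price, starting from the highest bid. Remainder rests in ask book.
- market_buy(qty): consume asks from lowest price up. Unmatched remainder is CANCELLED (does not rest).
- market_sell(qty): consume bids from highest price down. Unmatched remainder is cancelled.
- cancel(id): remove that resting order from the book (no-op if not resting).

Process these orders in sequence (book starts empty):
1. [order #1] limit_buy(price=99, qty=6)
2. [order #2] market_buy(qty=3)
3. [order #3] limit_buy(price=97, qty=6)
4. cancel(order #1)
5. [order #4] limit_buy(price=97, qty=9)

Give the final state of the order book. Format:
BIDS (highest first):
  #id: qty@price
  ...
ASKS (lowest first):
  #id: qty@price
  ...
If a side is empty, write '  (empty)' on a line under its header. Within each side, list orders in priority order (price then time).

Answer: BIDS (highest first):
  #3: 6@97
  #4: 9@97
ASKS (lowest first):
  (empty)

Derivation:
After op 1 [order #1] limit_buy(price=99, qty=6): fills=none; bids=[#1:6@99] asks=[-]
After op 2 [order #2] market_buy(qty=3): fills=none; bids=[#1:6@99] asks=[-]
After op 3 [order #3] limit_buy(price=97, qty=6): fills=none; bids=[#1:6@99 #3:6@97] asks=[-]
After op 4 cancel(order #1): fills=none; bids=[#3:6@97] asks=[-]
After op 5 [order #4] limit_buy(price=97, qty=9): fills=none; bids=[#3:6@97 #4:9@97] asks=[-]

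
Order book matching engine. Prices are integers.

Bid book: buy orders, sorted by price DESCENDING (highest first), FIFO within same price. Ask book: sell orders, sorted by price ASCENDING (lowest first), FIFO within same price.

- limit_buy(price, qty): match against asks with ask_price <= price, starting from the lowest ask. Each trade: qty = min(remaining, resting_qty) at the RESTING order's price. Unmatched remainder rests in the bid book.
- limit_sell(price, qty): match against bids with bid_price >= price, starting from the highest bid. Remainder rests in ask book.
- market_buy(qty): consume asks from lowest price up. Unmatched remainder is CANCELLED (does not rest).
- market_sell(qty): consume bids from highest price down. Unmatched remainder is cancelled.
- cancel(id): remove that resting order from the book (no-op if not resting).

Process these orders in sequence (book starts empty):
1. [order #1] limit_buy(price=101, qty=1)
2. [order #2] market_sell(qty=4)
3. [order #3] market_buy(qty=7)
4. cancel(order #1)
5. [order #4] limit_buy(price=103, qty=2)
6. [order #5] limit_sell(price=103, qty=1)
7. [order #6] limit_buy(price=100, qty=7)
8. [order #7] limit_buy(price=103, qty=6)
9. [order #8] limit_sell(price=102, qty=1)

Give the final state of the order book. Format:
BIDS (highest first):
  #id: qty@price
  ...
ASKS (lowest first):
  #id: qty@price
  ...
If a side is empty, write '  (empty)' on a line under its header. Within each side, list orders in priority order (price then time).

Answer: BIDS (highest first):
  #7: 6@103
  #6: 7@100
ASKS (lowest first):
  (empty)

Derivation:
After op 1 [order #1] limit_buy(price=101, qty=1): fills=none; bids=[#1:1@101] asks=[-]
After op 2 [order #2] market_sell(qty=4): fills=#1x#2:1@101; bids=[-] asks=[-]
After op 3 [order #3] market_buy(qty=7): fills=none; bids=[-] asks=[-]
After op 4 cancel(order #1): fills=none; bids=[-] asks=[-]
After op 5 [order #4] limit_buy(price=103, qty=2): fills=none; bids=[#4:2@103] asks=[-]
After op 6 [order #5] limit_sell(price=103, qty=1): fills=#4x#5:1@103; bids=[#4:1@103] asks=[-]
After op 7 [order #6] limit_buy(price=100, qty=7): fills=none; bids=[#4:1@103 #6:7@100] asks=[-]
After op 8 [order #7] limit_buy(price=103, qty=6): fills=none; bids=[#4:1@103 #7:6@103 #6:7@100] asks=[-]
After op 9 [order #8] limit_sell(price=102, qty=1): fills=#4x#8:1@103; bids=[#7:6@103 #6:7@100] asks=[-]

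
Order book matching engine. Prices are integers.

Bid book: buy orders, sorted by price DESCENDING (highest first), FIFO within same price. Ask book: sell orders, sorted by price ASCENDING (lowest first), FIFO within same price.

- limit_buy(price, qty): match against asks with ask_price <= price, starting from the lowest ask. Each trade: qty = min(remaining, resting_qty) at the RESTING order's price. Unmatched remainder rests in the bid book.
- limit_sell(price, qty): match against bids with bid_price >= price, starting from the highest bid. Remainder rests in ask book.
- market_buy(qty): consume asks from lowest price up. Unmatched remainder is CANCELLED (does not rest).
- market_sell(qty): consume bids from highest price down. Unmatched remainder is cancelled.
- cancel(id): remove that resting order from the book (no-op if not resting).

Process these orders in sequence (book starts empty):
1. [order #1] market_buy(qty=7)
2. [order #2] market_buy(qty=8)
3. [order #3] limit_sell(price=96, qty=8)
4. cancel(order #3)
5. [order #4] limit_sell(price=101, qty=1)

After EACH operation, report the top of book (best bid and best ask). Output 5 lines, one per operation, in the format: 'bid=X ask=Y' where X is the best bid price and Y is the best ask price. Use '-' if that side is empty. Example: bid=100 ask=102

Answer: bid=- ask=-
bid=- ask=-
bid=- ask=96
bid=- ask=-
bid=- ask=101

Derivation:
After op 1 [order #1] market_buy(qty=7): fills=none; bids=[-] asks=[-]
After op 2 [order #2] market_buy(qty=8): fills=none; bids=[-] asks=[-]
After op 3 [order #3] limit_sell(price=96, qty=8): fills=none; bids=[-] asks=[#3:8@96]
After op 4 cancel(order #3): fills=none; bids=[-] asks=[-]
After op 5 [order #4] limit_sell(price=101, qty=1): fills=none; bids=[-] asks=[#4:1@101]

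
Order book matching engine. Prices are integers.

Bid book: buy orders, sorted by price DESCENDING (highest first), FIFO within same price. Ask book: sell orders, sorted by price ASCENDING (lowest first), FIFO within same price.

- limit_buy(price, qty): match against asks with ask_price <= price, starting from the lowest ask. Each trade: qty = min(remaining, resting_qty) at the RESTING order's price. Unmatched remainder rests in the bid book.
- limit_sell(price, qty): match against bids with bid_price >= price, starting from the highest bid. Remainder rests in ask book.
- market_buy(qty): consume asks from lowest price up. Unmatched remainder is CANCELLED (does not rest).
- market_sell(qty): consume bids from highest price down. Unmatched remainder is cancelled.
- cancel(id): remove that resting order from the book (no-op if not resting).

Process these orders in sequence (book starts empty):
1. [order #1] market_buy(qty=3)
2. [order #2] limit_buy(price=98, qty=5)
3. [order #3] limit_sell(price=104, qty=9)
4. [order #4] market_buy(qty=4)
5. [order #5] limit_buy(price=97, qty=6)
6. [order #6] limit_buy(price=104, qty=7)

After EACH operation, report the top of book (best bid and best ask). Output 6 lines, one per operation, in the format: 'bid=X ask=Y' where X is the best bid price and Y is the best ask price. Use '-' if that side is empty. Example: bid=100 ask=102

After op 1 [order #1] market_buy(qty=3): fills=none; bids=[-] asks=[-]
After op 2 [order #2] limit_buy(price=98, qty=5): fills=none; bids=[#2:5@98] asks=[-]
After op 3 [order #3] limit_sell(price=104, qty=9): fills=none; bids=[#2:5@98] asks=[#3:9@104]
After op 4 [order #4] market_buy(qty=4): fills=#4x#3:4@104; bids=[#2:5@98] asks=[#3:5@104]
After op 5 [order #5] limit_buy(price=97, qty=6): fills=none; bids=[#2:5@98 #5:6@97] asks=[#3:5@104]
After op 6 [order #6] limit_buy(price=104, qty=7): fills=#6x#3:5@104; bids=[#6:2@104 #2:5@98 #5:6@97] asks=[-]

Answer: bid=- ask=-
bid=98 ask=-
bid=98 ask=104
bid=98 ask=104
bid=98 ask=104
bid=104 ask=-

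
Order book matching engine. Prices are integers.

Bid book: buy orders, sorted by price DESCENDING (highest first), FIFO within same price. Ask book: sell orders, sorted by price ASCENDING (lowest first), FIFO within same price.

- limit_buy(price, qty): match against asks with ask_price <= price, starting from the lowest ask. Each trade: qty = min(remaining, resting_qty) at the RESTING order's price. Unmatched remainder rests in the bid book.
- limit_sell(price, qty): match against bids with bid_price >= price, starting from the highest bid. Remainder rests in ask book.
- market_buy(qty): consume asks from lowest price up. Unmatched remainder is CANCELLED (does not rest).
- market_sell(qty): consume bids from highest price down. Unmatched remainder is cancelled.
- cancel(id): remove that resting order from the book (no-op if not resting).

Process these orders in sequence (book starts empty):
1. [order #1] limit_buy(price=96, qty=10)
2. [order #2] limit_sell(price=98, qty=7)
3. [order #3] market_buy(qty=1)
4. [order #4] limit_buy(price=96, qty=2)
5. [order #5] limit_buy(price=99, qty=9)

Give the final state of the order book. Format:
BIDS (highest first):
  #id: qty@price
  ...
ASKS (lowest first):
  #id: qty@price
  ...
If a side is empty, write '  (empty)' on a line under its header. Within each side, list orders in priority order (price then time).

After op 1 [order #1] limit_buy(price=96, qty=10): fills=none; bids=[#1:10@96] asks=[-]
After op 2 [order #2] limit_sell(price=98, qty=7): fills=none; bids=[#1:10@96] asks=[#2:7@98]
After op 3 [order #3] market_buy(qty=1): fills=#3x#2:1@98; bids=[#1:10@96] asks=[#2:6@98]
After op 4 [order #4] limit_buy(price=96, qty=2): fills=none; bids=[#1:10@96 #4:2@96] asks=[#2:6@98]
After op 5 [order #5] limit_buy(price=99, qty=9): fills=#5x#2:6@98; bids=[#5:3@99 #1:10@96 #4:2@96] asks=[-]

Answer: BIDS (highest first):
  #5: 3@99
  #1: 10@96
  #4: 2@96
ASKS (lowest first):
  (empty)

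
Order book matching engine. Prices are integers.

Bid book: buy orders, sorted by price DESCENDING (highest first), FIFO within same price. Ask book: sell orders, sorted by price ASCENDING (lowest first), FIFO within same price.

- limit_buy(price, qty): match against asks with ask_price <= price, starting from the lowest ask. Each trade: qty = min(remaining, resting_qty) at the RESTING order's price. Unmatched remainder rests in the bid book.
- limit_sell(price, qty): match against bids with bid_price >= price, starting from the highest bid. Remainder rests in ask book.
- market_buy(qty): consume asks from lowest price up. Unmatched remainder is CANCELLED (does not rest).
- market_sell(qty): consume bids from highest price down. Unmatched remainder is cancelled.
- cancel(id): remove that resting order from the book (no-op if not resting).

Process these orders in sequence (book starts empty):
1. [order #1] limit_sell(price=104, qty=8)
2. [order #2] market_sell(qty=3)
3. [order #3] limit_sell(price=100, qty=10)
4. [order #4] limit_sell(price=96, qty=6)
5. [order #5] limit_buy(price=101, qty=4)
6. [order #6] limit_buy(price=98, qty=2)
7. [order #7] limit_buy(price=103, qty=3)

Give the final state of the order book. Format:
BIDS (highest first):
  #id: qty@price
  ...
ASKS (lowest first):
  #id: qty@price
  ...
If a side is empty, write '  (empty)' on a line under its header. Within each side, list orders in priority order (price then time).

Answer: BIDS (highest first):
  (empty)
ASKS (lowest first):
  #3: 7@100
  #1: 8@104

Derivation:
After op 1 [order #1] limit_sell(price=104, qty=8): fills=none; bids=[-] asks=[#1:8@104]
After op 2 [order #2] market_sell(qty=3): fills=none; bids=[-] asks=[#1:8@104]
After op 3 [order #3] limit_sell(price=100, qty=10): fills=none; bids=[-] asks=[#3:10@100 #1:8@104]
After op 4 [order #4] limit_sell(price=96, qty=6): fills=none; bids=[-] asks=[#4:6@96 #3:10@100 #1:8@104]
After op 5 [order #5] limit_buy(price=101, qty=4): fills=#5x#4:4@96; bids=[-] asks=[#4:2@96 #3:10@100 #1:8@104]
After op 6 [order #6] limit_buy(price=98, qty=2): fills=#6x#4:2@96; bids=[-] asks=[#3:10@100 #1:8@104]
After op 7 [order #7] limit_buy(price=103, qty=3): fills=#7x#3:3@100; bids=[-] asks=[#3:7@100 #1:8@104]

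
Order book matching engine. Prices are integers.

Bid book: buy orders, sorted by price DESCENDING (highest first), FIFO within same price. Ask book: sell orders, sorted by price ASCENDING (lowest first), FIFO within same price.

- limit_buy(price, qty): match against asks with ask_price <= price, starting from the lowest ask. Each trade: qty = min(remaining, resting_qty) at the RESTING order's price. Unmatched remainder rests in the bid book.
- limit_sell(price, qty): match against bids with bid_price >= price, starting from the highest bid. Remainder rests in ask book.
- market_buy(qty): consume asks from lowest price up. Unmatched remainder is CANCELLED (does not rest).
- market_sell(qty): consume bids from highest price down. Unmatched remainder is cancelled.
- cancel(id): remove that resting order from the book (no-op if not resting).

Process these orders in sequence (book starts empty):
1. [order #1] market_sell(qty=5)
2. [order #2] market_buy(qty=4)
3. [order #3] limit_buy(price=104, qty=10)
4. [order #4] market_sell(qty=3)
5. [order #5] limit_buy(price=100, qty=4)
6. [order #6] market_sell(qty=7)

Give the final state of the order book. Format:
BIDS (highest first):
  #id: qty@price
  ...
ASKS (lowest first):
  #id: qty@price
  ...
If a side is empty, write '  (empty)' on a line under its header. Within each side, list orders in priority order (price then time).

Answer: BIDS (highest first):
  #5: 4@100
ASKS (lowest first):
  (empty)

Derivation:
After op 1 [order #1] market_sell(qty=5): fills=none; bids=[-] asks=[-]
After op 2 [order #2] market_buy(qty=4): fills=none; bids=[-] asks=[-]
After op 3 [order #3] limit_buy(price=104, qty=10): fills=none; bids=[#3:10@104] asks=[-]
After op 4 [order #4] market_sell(qty=3): fills=#3x#4:3@104; bids=[#3:7@104] asks=[-]
After op 5 [order #5] limit_buy(price=100, qty=4): fills=none; bids=[#3:7@104 #5:4@100] asks=[-]
After op 6 [order #6] market_sell(qty=7): fills=#3x#6:7@104; bids=[#5:4@100] asks=[-]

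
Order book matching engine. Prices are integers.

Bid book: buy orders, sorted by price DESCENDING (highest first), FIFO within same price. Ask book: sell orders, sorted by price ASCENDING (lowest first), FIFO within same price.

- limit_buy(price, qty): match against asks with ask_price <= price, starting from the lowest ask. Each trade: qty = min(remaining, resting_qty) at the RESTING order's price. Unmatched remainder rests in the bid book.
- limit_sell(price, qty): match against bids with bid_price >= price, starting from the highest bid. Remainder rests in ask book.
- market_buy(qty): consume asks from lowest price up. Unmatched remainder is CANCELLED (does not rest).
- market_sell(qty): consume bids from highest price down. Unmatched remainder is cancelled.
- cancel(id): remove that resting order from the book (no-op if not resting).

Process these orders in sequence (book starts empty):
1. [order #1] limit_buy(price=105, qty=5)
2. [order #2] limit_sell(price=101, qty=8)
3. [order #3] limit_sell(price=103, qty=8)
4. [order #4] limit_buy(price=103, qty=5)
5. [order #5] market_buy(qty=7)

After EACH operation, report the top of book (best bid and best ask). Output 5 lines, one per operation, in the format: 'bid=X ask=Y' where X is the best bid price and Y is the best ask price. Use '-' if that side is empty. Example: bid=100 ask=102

Answer: bid=105 ask=-
bid=- ask=101
bid=- ask=101
bid=- ask=103
bid=- ask=-

Derivation:
After op 1 [order #1] limit_buy(price=105, qty=5): fills=none; bids=[#1:5@105] asks=[-]
After op 2 [order #2] limit_sell(price=101, qty=8): fills=#1x#2:5@105; bids=[-] asks=[#2:3@101]
After op 3 [order #3] limit_sell(price=103, qty=8): fills=none; bids=[-] asks=[#2:3@101 #3:8@103]
After op 4 [order #4] limit_buy(price=103, qty=5): fills=#4x#2:3@101 #4x#3:2@103; bids=[-] asks=[#3:6@103]
After op 5 [order #5] market_buy(qty=7): fills=#5x#3:6@103; bids=[-] asks=[-]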